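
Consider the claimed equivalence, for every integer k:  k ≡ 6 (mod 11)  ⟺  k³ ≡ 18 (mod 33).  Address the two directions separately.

(⟸) The residues r modulo 33 with r³ ≡ 18 (mod 33) are exactly {6}, and each is ≡ 6 (mod 11).

(⟹) This fails: take k = 17. Then 17 ≡ 6 (mod 11), but 17³ = 4913 ≡ 29 (mod 33), not 18.

The forward direction fails; the converse holds.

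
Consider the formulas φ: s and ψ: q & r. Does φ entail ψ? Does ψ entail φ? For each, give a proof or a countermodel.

Neither implication holds.

(→) This fails. Under r = F, q = F, s = T, the left side is true but the right side is false.

(←) This fails. Under r = T, q = T, s = F, the left side is false but the right side is true.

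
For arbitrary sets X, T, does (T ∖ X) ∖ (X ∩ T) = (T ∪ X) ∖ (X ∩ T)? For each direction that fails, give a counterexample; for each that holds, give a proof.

Only the forward inclusion holds.

Forward inclusion. Let x ∈ (T ∖ X) ∖ (X ∩ T). Then x ∈ T and x ∉ X, from which x ∈ (T ∪ X) ∖ (X ∩ T).

Reverse inclusion. This inclusion fails. Take X = {1}, T = ∅; then 1 ∈ (T ∪ X) ∖ (X ∩ T) but 1 ∉ (T ∖ X) ∖ (X ∩ T).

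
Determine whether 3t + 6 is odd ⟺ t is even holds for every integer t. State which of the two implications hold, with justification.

Neither direction holds.

(⟹) This fails: t = 7 gives 3t + 6 = 27, which is odd, but 7 is odd, not even.

(⟸) This also fails: t = 6 is even, but 3t + 6 = 24 is even, not odd.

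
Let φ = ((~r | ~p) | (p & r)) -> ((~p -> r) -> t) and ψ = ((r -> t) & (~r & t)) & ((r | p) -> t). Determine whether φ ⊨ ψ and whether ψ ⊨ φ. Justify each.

(⇒) fails; (⇐) holds.

(⇐) Assume the antecedent. If t is true, the consequent reduces to true regardless of the other variables. If t is false, the antecedent cannot hold. Either way the consequent holds.

(⇒) This fails. Under t = F, p = F, r = F, the left side is true but the right side is false.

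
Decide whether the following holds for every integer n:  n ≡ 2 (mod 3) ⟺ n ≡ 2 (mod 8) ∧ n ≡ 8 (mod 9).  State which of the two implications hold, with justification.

(⇒) fails; (⇐) holds.

(⟹) This fails: n = 2 gives 2 ≡ 2 (mod 3) but 2 ≡ 2 (mod 9), so the conjunction on the right does not hold.

(⟸) Conversely, if n ≡ 2 (mod 8) and n ≡ 8 (mod 9), then by the Chinese remainder theorem n ≡ 26 (mod 72). Since 26 ≡ 2 (mod 3) and 3 ∣ 72, we get n ≡ 2 (mod 3).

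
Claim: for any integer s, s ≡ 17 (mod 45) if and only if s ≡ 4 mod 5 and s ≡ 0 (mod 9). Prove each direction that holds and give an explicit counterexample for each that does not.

(⇒) fails and (⇐) fails.

[⇒] This fails: s = 17 gives 17 ≡ 17 (mod 45) but 17 ≡ 2 (mod 5), so the conjunction on the right does not hold.

[⇐] This fails: s = 9 satisfies both congruences on the right (9 ≡ 4 mod 5 and 9 ≡ 0 mod 9) yet 9 ≡ 9 (mod 45), not 17.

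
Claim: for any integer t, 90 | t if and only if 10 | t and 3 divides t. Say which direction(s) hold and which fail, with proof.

[⇒] If 90 ∣ t, write t = 90q. Since 90 = 9·10, t = 10·(9q), so 10 ∣ t; and since 90 = 30·3, t = 3·(30q), so 3 ∣ t.

[⇐] This fails: take t = 30. Both 10 ∣ 30 and 3 ∣ 30, yet 30 is not a multiple of 90 (since 30 = 0·90 + 30), so 90 ∤ 30.

Only the forward implication holds.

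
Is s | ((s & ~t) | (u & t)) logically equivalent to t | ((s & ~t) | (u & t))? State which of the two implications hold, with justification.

Not equivalent: only (⇒) holds.

(⟹) Assume the antecedent. If t is true, t | ((s & ~t) | (u & t)) reduces to true regardless of the other variables. If t is false, the antecedent forces (t = F, s = T, u = F) or (t = F, s = T, u = T), and t | ((s & ~t) | (u & t)) holds there. Either way t | ((s & ~t) | (u & t)) holds.

(⟸) This fails. Under t = T, s = F, u = F, the left side is false but the right side is true.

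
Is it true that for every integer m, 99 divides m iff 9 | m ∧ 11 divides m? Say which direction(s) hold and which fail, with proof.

(→) If 99 ∣ m, write m = 99q. Since 99 = 11·9, m = 9·(11q), so 9 ∣ m; and since 99 = 9·11, m = 11·(9q), so 11 ∣ m.

(←) Suppose 9 ∣ m and 11 ∣ m. Any common multiple of 9 and 11 is a multiple of their lcm; here gcd(9, 11) = 1, so lcm(9, 11) = 9·11 = 99, so 99 ∣ m.

Both directions hold; the statement is true.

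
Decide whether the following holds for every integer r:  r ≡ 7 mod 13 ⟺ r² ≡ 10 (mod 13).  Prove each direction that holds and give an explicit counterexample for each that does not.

(⇒) Suppose r ≡ 7 mod 13. Write r = 13j + 7. Then (13j + 7)² = 169j² + 182j + 49 = 13(13j² + 14j + 3) + 10, so r² ≡ 10 (mod 13).

(⇐) This fails: take r = 6. Then 6² = 36 ≡ 10 (mod 13), yet 6 ≡ 6 (mod 13), not 7.

Not equivalent: only (⇒) holds.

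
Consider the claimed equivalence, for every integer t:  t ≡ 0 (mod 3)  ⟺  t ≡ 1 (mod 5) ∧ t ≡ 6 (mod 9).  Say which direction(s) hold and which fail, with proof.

Only the reverse direction holds.

(⇒) This fails: t = 0 gives 0 ≡ 0 (mod 3) but 0 ≡ 0 (mod 5), so the conjunction on the right does not hold.

(⇐) Conversely, if t ≡ 1 (mod 5) and t ≡ 6 (mod 9), then by the Chinese remainder theorem t ≡ 6 (mod 45). Since 6 ≡ 0 (mod 3) and 3 ∣ 45, we get t ≡ 0 (mod 3).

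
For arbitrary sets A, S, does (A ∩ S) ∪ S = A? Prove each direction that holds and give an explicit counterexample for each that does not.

Neither inclusion holds.

(⟹) This inclusion fails. Take A = ∅, S = {1}; then 1 ∈ (A ∩ S) ∪ S but 1 ∉ A.

(⟸) This inclusion fails. Take A = {1}, S = ∅; then 1 ∈ A but 1 ∉ (A ∩ S) ∪ S.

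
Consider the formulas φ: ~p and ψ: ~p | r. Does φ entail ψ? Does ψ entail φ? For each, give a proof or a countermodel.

Not equivalent: only (⇒) holds.

(⟹) Assume the antecedent. If p is true, the antecedent cannot hold. If p is false, ~p | r reduces to true regardless of the other variables. Either way ~p | r holds.

(⟸) This fails. Under p = T, r = T, the left side is false but the right side is true.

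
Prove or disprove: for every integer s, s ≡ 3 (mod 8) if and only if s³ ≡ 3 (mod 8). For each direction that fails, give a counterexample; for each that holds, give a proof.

Equivalent; both directions hold.

[⇒] Suppose s ≡ 3 (mod 8). Write s = 8j + 3. Then (8j + 3)³ = 512j³ + 576j² + 216j + 27 = 8(64j³ + 72j² + 27j + 3) + 3, so s³ ≡ 3 (mod 8).

[⇐] Conversely, suppose s³ ≡ 3 (mod 8). The only residue r in {0, …, 7} with r³ ≡ 3 (mod 8) is r = 3, so s ≡ 3 (mod 8).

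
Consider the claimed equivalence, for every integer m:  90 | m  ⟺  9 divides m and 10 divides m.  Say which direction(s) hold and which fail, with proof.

Both directions hold.

[⇐] Suppose 9 ∣ m and 10 ∣ m. Any common multiple of 9 and 10 is a multiple of their lcm; here gcd(9, 10) = 1, so lcm(9, 10) = 9·10 = 90, so 90 ∣ m.

[⇒] If 90 ∣ m, write m = 90q. Since 90 = 10·9, m = 9·(10q), so 9 ∣ m; and since 90 = 9·10, m = 10·(9q), so 10 ∣ m.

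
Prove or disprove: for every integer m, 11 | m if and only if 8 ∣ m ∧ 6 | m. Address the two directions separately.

[⇒] This fails: take m = 11. Certainly 11 ∣ 11, but 8 ∤ 11.

[⇐] This fails: take m = 24. Both 8 ∣ 24 and 6 ∣ 24, yet 24 is not a multiple of 11 (since 24 = 2·11 + 2), so 11 ∤ 24.

Neither implication holds.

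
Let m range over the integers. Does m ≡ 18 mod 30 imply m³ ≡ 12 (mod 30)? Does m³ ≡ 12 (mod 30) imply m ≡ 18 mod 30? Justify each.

Both directions hold.

(→) Suppose m ≡ 18 mod 30. Write m = 30j + 18. Then (30j + 18)³ = 27000j³ + 48600j² + 29160j + 5832 = 30(900j³ + 1620j² + 972j + 194) + 12, so m³ ≡ 12 (mod 30).

(←) Conversely, suppose m³ ≡ 12 (mod 30). The only residue r in {0, …, 29} with r³ ≡ 12 (mod 30) is r = 18, so m ≡ 18 (mod 30).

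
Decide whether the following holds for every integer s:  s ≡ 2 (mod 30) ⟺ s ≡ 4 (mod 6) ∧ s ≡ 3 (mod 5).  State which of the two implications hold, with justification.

Neither direction holds.

(⟹) This fails: s = 2 gives 2 ≡ 2 (mod 30) but 2 ≡ 2 (mod 6), so the conjunction on the right does not hold.

(⟸) This fails: s = 28 satisfies both congruences on the right (28 ≡ 4 mod 6 and 28 ≡ 3 mod 5) yet 28 ≡ 28 (mod 30), not 2.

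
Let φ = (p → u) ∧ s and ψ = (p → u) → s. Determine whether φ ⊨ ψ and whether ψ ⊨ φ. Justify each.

The forward direction holds; the converse fails.

(⇒) Assume the antecedent. If u is true, the antecedent forces (u = T, p = F, s = T) or (u = T, p = T, s = T), and (p → u) → s holds there. If u is false, the antecedent forces (u = F, p = F, s = T), and (p → u) → s holds there. Either way (p → u) → s holds.

(⇐) This fails. Under u = F, p = T, s = F, the left side is false but the right side is true.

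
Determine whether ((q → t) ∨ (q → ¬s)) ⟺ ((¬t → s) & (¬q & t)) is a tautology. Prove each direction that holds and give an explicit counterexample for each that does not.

Only the reverse direction holds.

[⇒] This fails. Under t = F, q = F, s = F, the left side is true but the right side is false.

[⇐] Assume the antecedent. If t is true, (q → t) ∨ (q → ¬s) reduces to true regardless of the other variables. If t is false, the antecedent cannot hold. Either way (q → t) ∨ (q → ¬s) holds.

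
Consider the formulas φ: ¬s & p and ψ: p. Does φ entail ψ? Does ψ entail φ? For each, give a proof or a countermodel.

(⇒) holds; (⇐) fails.

(→) Assume the antecedent. If p is true, p reduces to true regardless of the other variables. If p is false, the antecedent cannot hold. Either way p holds.

(←) This fails. Under p = T, s = T, the left side is false but the right side is true.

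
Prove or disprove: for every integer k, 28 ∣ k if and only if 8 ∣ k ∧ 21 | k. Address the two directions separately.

Not equivalent: only (⇐) holds.

(→) This fails: take k = 28. Certainly 28 ∣ 28, but 8 ∤ 28.

(←) Suppose 8 ∣ k and 21 ∣ k. Any common multiple of 8 and 21 is a multiple of their lcm; here gcd(8, 21) = 1, so lcm(8, 21) = 8·21 = 168, so 168 ∣ k. Since 28 ∣ 168, it follows that 28 ∣ k.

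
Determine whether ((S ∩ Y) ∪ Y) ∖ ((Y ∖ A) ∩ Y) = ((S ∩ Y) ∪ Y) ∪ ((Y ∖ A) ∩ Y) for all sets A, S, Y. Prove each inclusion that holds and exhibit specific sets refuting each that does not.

Forward inclusion. Let x ∈ ((S ∩ Y) ∪ Y) ∖ ((Y ∖ A) ∩ Y). Then either x ∈ A ∩ Y and x ∉ S; or x ∈ A ∩ S ∩ Y. In each case x ∈ ((S ∩ Y) ∪ Y) ∪ ((Y ∖ A) ∩ Y), so ((S ∩ Y) ∪ Y) ∖ ((Y ∖ A) ∩ Y) ⊆ ((S ∩ Y) ∪ Y) ∪ ((Y ∖ A) ∩ Y).

Reverse inclusion. This inclusion fails. Take A = ∅, S = ∅, Y = {1}; then 1 ∈ ((S ∩ Y) ∪ Y) ∪ ((Y ∖ A) ∩ Y) but 1 ∉ ((S ∩ Y) ∪ Y) ∖ ((Y ∖ A) ∩ Y).

The sets are not equal: only the forward inclusion holds.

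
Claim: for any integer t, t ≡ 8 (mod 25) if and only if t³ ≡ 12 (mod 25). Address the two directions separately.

The biconditional holds.

(⟹) Suppose t ≡ 8 (mod 25). Write t = 25j + 8. Then (25j + 8)³ = 15625j³ + 15000j² + 4800j + 512 = 25(625j³ + 600j² + 192j + 20) + 12, so t³ ≡ 12 (mod 25).

(⟸) Conversely, suppose t³ ≡ 12 (mod 25). The only residue r in {0, …, 24} with r³ ≡ 12 (mod 25) is r = 8, so t ≡ 8 (mod 25).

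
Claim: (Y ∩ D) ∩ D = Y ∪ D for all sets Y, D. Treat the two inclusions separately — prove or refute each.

(⊆) holds; (⊇) fails.

Forward inclusion. Let x ∈ (Y ∩ D) ∩ D. Then x ∈ Y ∩ D, from which x ∈ Y ∪ D.

Reverse inclusion. This inclusion fails. Take Y = {1}, D = ∅; then 1 ∈ Y ∪ D but 1 ∉ (Y ∩ D) ∩ D.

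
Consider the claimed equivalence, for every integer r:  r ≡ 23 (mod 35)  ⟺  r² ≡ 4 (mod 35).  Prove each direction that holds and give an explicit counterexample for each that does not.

(⟹) Suppose r ≡ 23 (mod 35). Write r = 35j + 23. Then (35j + 23)² = 1225j² + 1610j + 529 = 35(35j² + 46j + 15) + 4, so r² ≡ 4 (mod 35).

(⟸) This fails: take r = 2. Then 2² = 4 ≡ 4 (mod 35), yet 2 ≡ 2 (mod 35), not 23.

(⇒) holds; (⇐) fails.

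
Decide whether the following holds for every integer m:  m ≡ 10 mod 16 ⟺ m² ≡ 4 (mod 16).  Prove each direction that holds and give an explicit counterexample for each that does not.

(⇒) holds; (⇐) fails.

(⇒) Suppose m ≡ 10 mod 16. Write m = 16j + 10. Then (16j + 10)² = 256j² + 320j + 100 = 16(16j² + 20j + 6) + 4, so m² ≡ 4 (mod 16).

(⇐) This fails: take m = 2. Then 2² = 4 ≡ 4 (mod 16), yet 2 ≡ 2 (mod 16), not 10.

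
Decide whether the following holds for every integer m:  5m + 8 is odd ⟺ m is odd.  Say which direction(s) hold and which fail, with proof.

The biconditional holds.

(→) Suppose 5m + 8 is odd. Since 5 is odd, 5m and m have the same parity, so 5m + 8 ≡ m + 8 (mod 2). As 8 is even, 5m + 8 is odd exactly when m is odd. Thus m is odd.

(←) Conversely, suppose m is odd; write m = 2j + 1. Then 5m + 8 = 5·(2j + 1) + 8 = 2·5j + 13, which is odd.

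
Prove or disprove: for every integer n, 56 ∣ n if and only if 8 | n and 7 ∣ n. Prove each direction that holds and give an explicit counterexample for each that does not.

[⇐] Suppose 8 ∣ n and 7 ∣ n. Any common multiple of 8 and 7 is a multiple of their lcm; here gcd(8, 7) = 1, so lcm(8, 7) = 8·7 = 56, so 56 ∣ n.

[⇒] If 56 ∣ n, write n = 56q. Since 56 = 7·8, n = 8·(7q), so 8 ∣ n; and since 56 = 8·7, n = 7·(8q), so 7 ∣ n.

Both implications hold.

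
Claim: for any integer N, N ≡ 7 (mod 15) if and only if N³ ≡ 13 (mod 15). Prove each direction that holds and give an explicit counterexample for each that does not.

(⟹) Suppose N ≡ 7 (mod 15). Write N = 15j + 7. Then (15j + 7)³ = 3375j³ + 4725j² + 2205j + 343 = 15(225j³ + 315j² + 147j + 22) + 13, so N³ ≡ 13 (mod 15).

(⟸) Conversely, suppose N³ ≡ 13 (mod 15). The only residue r in {0, …, 14} with r³ ≡ 13 (mod 15) is r = 7, so N ≡ 7 (mod 15).

Both directions hold.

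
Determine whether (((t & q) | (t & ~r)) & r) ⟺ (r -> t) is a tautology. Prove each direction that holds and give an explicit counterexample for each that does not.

(⇒) holds; (⇐) fails.

(⇒) Assume the antecedent. If t is true, r -> t reduces to true regardless of the other variables. If t is false, the antecedent cannot hold. Either way r -> t holds.

(⇐) This fails. Under t = F, r = F, q = F, the left side is false but the right side is true.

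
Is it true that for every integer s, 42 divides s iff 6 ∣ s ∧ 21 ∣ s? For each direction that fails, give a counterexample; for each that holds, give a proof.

(⇒) If 42 ∣ s, write s = 42q. Since 42 = 7·6, s = 6·(7q), so 6 ∣ s; and since 42 = 2·21, s = 21·(2q), so 21 ∣ s.

(⇐) Suppose 6 ∣ s and 21 ∣ s. Any common multiple of 6 and 21 is a multiple of their lcm; here lcm(6, 21) = 6·21/gcd(6, 21) = 126/3 = 42, so 42 ∣ s.

Both implications hold.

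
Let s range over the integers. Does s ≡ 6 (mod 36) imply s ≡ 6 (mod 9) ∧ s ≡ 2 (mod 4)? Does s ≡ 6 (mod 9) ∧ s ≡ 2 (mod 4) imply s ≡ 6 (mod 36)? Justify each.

Both directions hold; the statement is true.

[⇒] Suppose s ≡ 6 (mod 36); write s = 36j + 6. Since 9 ∣ 36, reducing mod 9 gives s ≡ 6 (mod 9); since 4 ∣ 36, reducing mod 4 gives s ≡ 6 ≡ 2 (mod 4).

[⇐] Conversely, if s ≡ 6 (mod 9) and s ≡ 2 (mod 4), then by the Chinese remainder theorem s ≡ 6 (mod 36). This is exactly s ≡ 6 (mod 36).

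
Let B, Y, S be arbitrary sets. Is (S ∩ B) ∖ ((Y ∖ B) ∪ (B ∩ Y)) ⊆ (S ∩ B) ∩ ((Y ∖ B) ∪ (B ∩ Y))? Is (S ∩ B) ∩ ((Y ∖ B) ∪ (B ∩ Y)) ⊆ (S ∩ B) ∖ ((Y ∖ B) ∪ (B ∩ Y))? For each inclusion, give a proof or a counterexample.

Forward inclusion. This inclusion fails. Take B = {1}, Y = ∅, S = {1}; then 1 ∈ (S ∩ B) ∖ ((Y ∖ B) ∪ (B ∩ Y)) but 1 ∉ (S ∩ B) ∩ ((Y ∖ B) ∪ (B ∩ Y)).

Reverse inclusion. This inclusion fails. Take B = {1}, Y = {1}, S = {1}; then 1 ∈ (S ∩ B) ∩ ((Y ∖ B) ∪ (B ∩ Y)) but 1 ∉ (S ∩ B) ∖ ((Y ∖ B) ∪ (B ∩ Y)).

Neither inclusion holds.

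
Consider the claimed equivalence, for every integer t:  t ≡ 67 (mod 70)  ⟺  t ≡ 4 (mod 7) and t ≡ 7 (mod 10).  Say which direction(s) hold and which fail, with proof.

The biconditional holds.

(→) Suppose t ≡ 67 (mod 70); write t = 70j + 67. Since 7 ∣ 70, reducing mod 7 gives t ≡ 67 ≡ 4 (mod 7); since 10 ∣ 70, reducing mod 10 gives t ≡ 67 ≡ 7 (mod 10).

(←) Conversely, if t ≡ 4 (mod 7) and t ≡ 7 (mod 10), then by the Chinese remainder theorem t ≡ 67 (mod 70). This is exactly t ≡ 67 (mod 70).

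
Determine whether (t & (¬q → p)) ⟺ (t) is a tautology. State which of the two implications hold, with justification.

(⟹) Assume the antecedent. If t is true, t reduces to true regardless of the other variables. If t is false, the antecedent cannot hold. Either way t holds.

(⟸) This fails. Under t = T, p = F, q = F, the left side is false but the right side is true.

(⇒) holds; (⇐) fails.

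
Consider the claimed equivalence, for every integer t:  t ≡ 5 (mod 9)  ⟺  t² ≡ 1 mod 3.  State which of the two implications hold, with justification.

Forward direction. Suppose t ≡ 5 (mod 9). Then t² ≡ 5² = 25 (mod 9), and since 3 ∣ 9, also t² ≡ 1 (mod 3).

Converse. This fails: take t = 1. Then 1² = 1 ≡ 1 (mod 3), yet 1 ≡ 1 (mod 9), not 5.

The forward direction holds; the converse fails.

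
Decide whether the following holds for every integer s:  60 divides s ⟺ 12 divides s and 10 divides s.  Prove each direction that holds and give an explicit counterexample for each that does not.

Both implications hold.

Converse. Suppose 12 ∣ s and 10 ∣ s. Any common multiple of 12 and 10 is a multiple of their lcm; here lcm(12, 10) = 12·10/gcd(12, 10) = 120/2 = 60, so 60 ∣ s.

Forward direction. If 60 ∣ s, write s = 60q. Since 60 = 5·12, s = 12·(5q), so 12 ∣ s; and since 60 = 6·10, s = 10·(6q), so 10 ∣ s.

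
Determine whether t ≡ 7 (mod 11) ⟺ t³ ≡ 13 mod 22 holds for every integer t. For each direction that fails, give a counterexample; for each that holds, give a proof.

The forward direction fails; the converse holds.

(→) This fails: take t = 18. Then 18 ≡ 7 (mod 11), but 18³ = 5832 ≡ 2 (mod 22), not 13.

(←) Conversely, the residues r modulo 22 with r³ ≡ 13 (mod 22) are exactly {7}, and each is ≡ 7 (mod 11).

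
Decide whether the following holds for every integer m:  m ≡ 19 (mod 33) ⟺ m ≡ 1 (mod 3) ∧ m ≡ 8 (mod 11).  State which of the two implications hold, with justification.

(⟹) Suppose m ≡ 19 (mod 33); write m = 33j + 19. Since 3 ∣ 33, reducing mod 3 gives m ≡ 19 ≡ 1 (mod 3); since 11 ∣ 33, reducing mod 11 gives m ≡ 19 ≡ 8 (mod 11).

(⟸) Conversely, if m ≡ 1 (mod 3) and m ≡ 8 (mod 11), then by the Chinese remainder theorem m ≡ 19 (mod 33). This is exactly m ≡ 19 (mod 33).

Both directions hold.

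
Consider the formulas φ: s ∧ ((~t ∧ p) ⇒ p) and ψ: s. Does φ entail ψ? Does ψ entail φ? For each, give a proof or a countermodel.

[⇒] Assume the antecedent. If t is true, the antecedent forces (t = T, s = T, p = F) or (t = T, s = T, p = T), and s holds there. If t is false, the antecedent forces (t = F, s = T, p = F) or (t = F, s = T, p = T), and s holds there. Either way s holds.

[⇐] Assume the antecedent. If t is true, the antecedent forces (t = T, s = T, p = F) or (t = T, s = T, p = T), and s ∧ ((~t ∧ p) ⇒ p) holds there. If t is false, the antecedent forces (t = F, s = T, p = F) or (t = F, s = T, p = T), and s ∧ ((~t ∧ p) ⇒ p) holds there. Either way s ∧ ((~t ∧ p) ⇒ p) holds.

Both directions hold; the statement is true.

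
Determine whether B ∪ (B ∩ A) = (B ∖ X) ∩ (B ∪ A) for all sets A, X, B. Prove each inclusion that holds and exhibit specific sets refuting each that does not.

The sets are not equal: only the reverse inclusion holds.

(⟹) This inclusion fails. Take A = ∅, X = {1}, B = {1}; then 1 ∈ B ∪ (B ∩ A) but 1 ∉ (B ∖ X) ∩ (B ∪ A).

(⟸) Let x ∈ (B ∖ X) ∩ (B ∪ A). Then either x ∈ B and x ∉ A, X; or x ∈ A ∩ B and x ∉ X. In each case x ∈ B ∪ (B ∩ A), so (B ∖ X) ∩ (B ∪ A) ⊆ B ∪ (B ∩ A).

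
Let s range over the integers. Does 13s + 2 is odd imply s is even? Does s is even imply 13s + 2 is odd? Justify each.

Neither direction holds.

Forward direction. This fails: s = 3 gives 13s + 2 = 41, which is odd, but 3 is odd, not even.

Converse. This also fails: s = 6 is even, but 13s + 2 = 80 is even, not odd.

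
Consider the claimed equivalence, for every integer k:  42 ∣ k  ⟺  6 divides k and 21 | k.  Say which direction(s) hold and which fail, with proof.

Both directions hold; the statement is true.

Converse. Suppose 6 ∣ k and 21 ∣ k. Any common multiple of 6 and 21 is a multiple of their lcm; here lcm(6, 21) = 6·21/gcd(6, 21) = 126/3 = 42, so 42 ∣ k.

Forward direction. If 42 ∣ k, write k = 42q. Since 42 = 7·6, k = 6·(7q), so 6 ∣ k; and since 42 = 2·21, k = 21·(2q), so 21 ∣ k.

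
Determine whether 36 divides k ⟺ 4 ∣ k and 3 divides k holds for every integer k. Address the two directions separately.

(⟹) If 36 ∣ k, write k = 36q. Since 36 = 9·4, k = 4·(9q), so 4 ∣ k; and since 36 = 12·3, k = 3·(12q), so 3 ∣ k.

(⟸) This fails: take k = 12. Both 4 ∣ 12 and 3 ∣ 12, yet 12 is not a multiple of 36 (since 12 = 0·36 + 12), so 36 ∤ 12.

The forward direction holds; the converse fails.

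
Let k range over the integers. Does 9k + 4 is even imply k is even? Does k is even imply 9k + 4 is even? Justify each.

The biconditional holds.

[⇒] Suppose 9k + 4 is even. Since 9 is odd, 9k and k have the same parity, so 9k + 4 ≡ k + 4 (mod 2). As 4 is even, 9k + 4 is even exactly when k is even. Thus k is even.

[⇐] Conversely, suppose k is even; write k = 2j. Then 9k + 4 = 9·(2j) + 4 = 2·9j + 4, which is even.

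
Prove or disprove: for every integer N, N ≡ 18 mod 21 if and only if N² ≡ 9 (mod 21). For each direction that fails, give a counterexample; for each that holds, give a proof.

(→) Suppose N ≡ 18 mod 21. Write N = 21j + 18. Then (21j + 18)² = 441j² + 756j + 324 = 21(21j² + 36j + 15) + 9, so N² ≡ 9 (mod 21).

(←) This fails: take N = 3. Then 3² = 9 ≡ 9 (mod 21), yet 3 ≡ 3 (mod 21), not 18.

Not equivalent: only (⇒) holds.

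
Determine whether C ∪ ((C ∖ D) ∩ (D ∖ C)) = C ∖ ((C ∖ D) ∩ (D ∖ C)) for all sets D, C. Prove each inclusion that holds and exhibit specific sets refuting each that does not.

(⊆) Let x ∈ C ∪ ((C ∖ D) ∩ (D ∖ C)). Then either x ∈ C and x ∉ D; or x ∈ D ∩ C. In each case x ∈ C ∖ ((C ∖ D) ∩ (D ∖ C)), so C ∪ ((C ∖ D) ∩ (D ∖ C)) ⊆ C ∖ ((C ∖ D) ∩ (D ∖ C)).

(⊇) Let x ∈ C ∖ ((C ∖ D) ∩ (D ∖ C)). Then either x ∈ C and x ∉ D; or x ∈ D ∩ C. In each case x ∈ C ∪ ((C ∖ D) ∩ (D ∖ C)), so C ∖ ((C ∖ D) ∩ (D ∖ C)) ⊆ C ∪ ((C ∖ D) ∩ (D ∖ C)).

The two sets are equal.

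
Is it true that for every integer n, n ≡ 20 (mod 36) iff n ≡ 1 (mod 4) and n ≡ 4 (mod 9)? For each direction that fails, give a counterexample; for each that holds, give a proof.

(⇒) This fails: n = 20 gives 20 ≡ 20 (mod 36) but 20 ≡ 0 (mod 4), so the conjunction on the right does not hold.

(⇐) This fails: n = 13 satisfies both congruences on the right (13 ≡ 1 mod 4 and 13 ≡ 4 mod 9) yet 13 ≡ 13 (mod 36), not 20.

Both directions fail.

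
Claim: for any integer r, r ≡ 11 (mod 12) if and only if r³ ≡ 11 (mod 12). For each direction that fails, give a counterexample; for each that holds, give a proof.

The biconditional holds.

(⟹) Suppose r ≡ 11 (mod 12). Write r = 12j + 11. Then (12j + 11)³ = 1728j³ + 4752j² + 4356j + 1331 = 12(144j³ + 396j² + 363j + 110) + 11, so r³ ≡ 11 (mod 12).

(⟸) For the converse, argue contrapositively. If r ≢ 11 (mod 12), then r is congruent to one of 0, 1, 2, 3, 4, 5, 6, 7, 8, 9, 10 modulo 12, and these give r³ ≡ 0, 1, 8, 3, 4, 5, 0, 7, 8, 9, 4 respectively — never 11.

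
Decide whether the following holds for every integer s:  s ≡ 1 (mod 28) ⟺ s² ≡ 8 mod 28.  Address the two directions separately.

Both directions fail.

(→) This fails: take s = 1. Then 1 ≡ 1 (mod 28), but 1² = 1 ≡ 1 (mod 28), not 8.

(←) This fails: take s = 6. Then 6² = 36 ≡ 8 (mod 28), yet 6 ≡ 6 (mod 28), not 1.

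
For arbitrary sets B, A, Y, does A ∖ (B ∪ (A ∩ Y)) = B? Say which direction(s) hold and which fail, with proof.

Forward inclusion. This inclusion fails. Take B = ∅, A = {1}, Y = ∅; then 1 ∈ A ∖ (B ∪ (A ∩ Y)) but 1 ∉ B.

Reverse inclusion. This inclusion fails. Take B = {1}, A = ∅, Y = ∅; then 1 ∈ B but 1 ∉ A ∖ (B ∪ (A ∩ Y)).

Neither inclusion holds.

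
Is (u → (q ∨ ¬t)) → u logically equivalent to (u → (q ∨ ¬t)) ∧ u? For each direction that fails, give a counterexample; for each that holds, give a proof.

Converse. Assume the antecedent. If t is true, the antecedent forces (t = T, u = T, q = T), and (u → (q ∨ ¬t)) → u holds there. If t is false, the antecedent forces (t = F, u = T, q = F) or (t = F, u = T, q = T), and (u → (q ∨ ¬t)) → u holds there. Either way (u → (q ∨ ¬t)) → u holds.

Forward direction. This fails. Under t = T, u = T, q = F, the left side is true but the right side is false.

The forward direction fails; the converse holds.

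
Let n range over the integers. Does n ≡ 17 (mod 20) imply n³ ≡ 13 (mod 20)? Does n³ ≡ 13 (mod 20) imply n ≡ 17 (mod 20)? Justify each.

Both directions hold; the statement is true.

(→) Suppose n ≡ 17 (mod 20). Write n = 20j + 17. Then (20j + 17)³ = 8000j³ + 20400j² + 17340j + 4913 = 20(400j³ + 1020j² + 867j + 245) + 13, so n³ ≡ 13 (mod 20).

(←) Conversely, suppose n³ ≡ 13 (mod 20). The only residue r in {0, …, 19} with r³ ≡ 13 (mod 20) is r = 17, so n ≡ 17 (mod 20).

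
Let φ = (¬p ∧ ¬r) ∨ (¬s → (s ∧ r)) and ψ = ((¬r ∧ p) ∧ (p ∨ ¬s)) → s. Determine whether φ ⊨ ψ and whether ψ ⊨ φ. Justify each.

Not equivalent: only (⇒) holds.

(→) Assume the antecedent. If s is true, ((¬r ∧ p) ∧ (p ∨ ¬s)) → s reduces to true regardless of the other variables. If s is false, the antecedent forces (s = F, p = F, r = F), and ((¬r ∧ p) ∧ (p ∨ ¬s)) → s holds there. Either way ((¬r ∧ p) ∧ (p ∨ ¬s)) → s holds.

(←) This fails. Under s = F, p = F, r = T, the left side is false but the right side is true.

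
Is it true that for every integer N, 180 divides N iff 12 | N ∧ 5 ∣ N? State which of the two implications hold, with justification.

The forward direction holds; the converse fails.

(→) If 180 ∣ N, write N = 180q. Since 180 = 15·12, N = 12·(15q), so 12 ∣ N; and since 180 = 36·5, N = 5·(36q), so 5 ∣ N.

(←) This fails: take N = 60. Both 12 ∣ 60 and 5 ∣ 60, yet 60 is not a multiple of 180 (since 60 = 0·180 + 60), so 180 ∤ 60.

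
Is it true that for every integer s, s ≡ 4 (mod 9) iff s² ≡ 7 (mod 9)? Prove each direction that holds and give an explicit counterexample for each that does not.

(⇒) holds; (⇐) fails.

(⇒) Suppose s ≡ 4 (mod 9). Write s = 9j + 4. Then (9j + 4)² = 81j² + 72j + 16 = 9(9j² + 8j + 1) + 7, so s² ≡ 7 (mod 9).

(⇐) This fails: take s = 5. Then 5² = 25 ≡ 7 (mod 9), yet 5 ≡ 5 (mod 9), not 4.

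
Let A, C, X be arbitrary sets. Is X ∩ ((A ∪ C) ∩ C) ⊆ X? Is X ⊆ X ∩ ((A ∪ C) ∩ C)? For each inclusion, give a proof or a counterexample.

(⊆) holds; (⊇) fails.

(⊆) Let x ∈ X ∩ ((A ∪ C) ∩ C). Then either x ∈ C ∩ X and x ∉ A; or x ∈ A ∩ C ∩ X. In each case x ∈ X, so X ∩ ((A ∪ C) ∩ C) ⊆ X.

(⊇) This inclusion fails. Take A = ∅, C = ∅, X = {1}; then 1 ∈ X but 1 ∉ X ∩ ((A ∪ C) ∩ C).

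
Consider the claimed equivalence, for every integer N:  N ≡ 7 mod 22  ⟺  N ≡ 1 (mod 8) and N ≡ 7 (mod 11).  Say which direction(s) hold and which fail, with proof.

The forward direction fails; the converse holds.

(⟸) If N ≡ 1 (mod 8) and N ≡ 7 (mod 11), then by the Chinese remainder theorem N ≡ 73 (mod 88). Since 73 ≡ 7 (mod 22) and 22 ∣ 88, we get N ≡ 7 (mod 22).

(⟹) This fails: N = 51 gives 51 ≡ 7 (mod 22) but 51 ≡ 3 (mod 8), so the conjunction on the right does not hold.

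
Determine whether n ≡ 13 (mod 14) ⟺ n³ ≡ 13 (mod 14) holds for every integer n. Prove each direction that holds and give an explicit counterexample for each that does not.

Not equivalent: only (⇒) holds.

Forward direction. Suppose n ≡ 13 (mod 14). Write n = 14j + 13. Then (14j + 13)³ = 2744j³ + 7644j² + 7098j + 2197 = 14(196j³ + 546j² + 507j + 156) + 13, so n³ ≡ 13 (mod 14).

Converse. This fails: take n = 3. Then 3³ = 27 ≡ 13 (mod 14), yet 3 ≡ 3 (mod 14), not 13.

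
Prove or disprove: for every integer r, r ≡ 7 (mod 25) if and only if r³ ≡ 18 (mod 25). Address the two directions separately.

[⇐] Suppose r³ ≡ 18 (mod 25). The only residue r in {0, …, 24} with r³ ≡ 18 (mod 25) is r = 7, so r ≡ 7 (mod 25).

[⇒] Suppose r ≡ 7 (mod 25). Write r = 25j + 7. Then (25j + 7)³ = 15625j³ + 13125j² + 3675j + 343 = 25(625j³ + 525j² + 147j + 13) + 18, so r³ ≡ 18 (mod 25).

Both implications hold.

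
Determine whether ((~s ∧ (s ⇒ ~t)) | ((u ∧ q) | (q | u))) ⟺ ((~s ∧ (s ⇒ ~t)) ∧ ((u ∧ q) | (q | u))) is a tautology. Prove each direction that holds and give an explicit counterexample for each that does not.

[⇒] This fails. Under s = F, t = F, q = F, u = F, the left side is true but the right side is false.

[⇐] Assume the antecedent. If s is true, the antecedent cannot hold. If s is false, the consequent reduces to true regardless of the other variables. Either way the consequent holds.

Not equivalent: only (⇐) holds.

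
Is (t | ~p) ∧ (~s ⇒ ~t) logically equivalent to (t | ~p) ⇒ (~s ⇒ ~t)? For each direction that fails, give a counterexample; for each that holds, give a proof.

(⇒) holds; (⇐) fails.

(⟹) Assume the antecedent. If t is true, the antecedent forces (p = F, t = T, s = T) or (p = T, t = T, s = T), and (t | ~p) ⇒ (~s ⇒ ~t) holds there. If t is false, (t | ~p) ⇒ (~s ⇒ ~t) reduces to true regardless of the other variables. Either way (t | ~p) ⇒ (~s ⇒ ~t) holds.

(⟸) This fails. Under p = T, t = F, s = F, the left side is false but the right side is true.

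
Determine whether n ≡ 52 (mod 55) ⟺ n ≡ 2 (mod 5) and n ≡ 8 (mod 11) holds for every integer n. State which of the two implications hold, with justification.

Both directions hold.

(⟸) If n ≡ 2 (mod 5) and n ≡ 8 (mod 11), then by the Chinese remainder theorem n ≡ 52 (mod 55). This is exactly n ≡ 52 (mod 55).

(⟹) Suppose n ≡ 52 (mod 55); write n = 55j + 52. Since 5 ∣ 55, reducing mod 5 gives n ≡ 52 ≡ 2 (mod 5); since 11 ∣ 55, reducing mod 11 gives n ≡ 52 ≡ 8 (mod 11).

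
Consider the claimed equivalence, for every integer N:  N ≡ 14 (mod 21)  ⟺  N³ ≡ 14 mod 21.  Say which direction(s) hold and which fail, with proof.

Both directions hold.

Converse. Suppose N³ ≡ 14 (mod 21). The only residue r in {0, …, 20} with r³ ≡ 14 (mod 21) is r = 14, so N ≡ 14 (mod 21).

Forward direction. Suppose N ≡ 14 (mod 21). Write N = 21j + 14. Then (21j + 14)³ = 9261j³ + 18522j² + 12348j + 2744 = 21(441j³ + 882j² + 588j + 130) + 14, so N³ ≡ 14 (mod 21).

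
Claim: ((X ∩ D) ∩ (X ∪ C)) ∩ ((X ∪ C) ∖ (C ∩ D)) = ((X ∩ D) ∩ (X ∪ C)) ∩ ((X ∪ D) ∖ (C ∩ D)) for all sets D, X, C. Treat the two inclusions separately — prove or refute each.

Both inclusions hold; the sets are equal.

(⟸) Let x ∈ ((X ∩ D) ∩ (X ∪ C)) ∩ ((X ∪ D) ∖ (C ∩ D)). Then x ∈ D ∩ X and x ∉ C, from which x ∈ ((X ∩ D) ∩ (X ∪ C)) ∩ ((X ∪ C) ∖ (C ∩ D)).

(⟹) Let x ∈ ((X ∩ D) ∩ (X ∪ C)) ∩ ((X ∪ C) ∖ (C ∩ D)). Then x ∈ D ∩ X and x ∉ C, from which x ∈ ((X ∩ D) ∩ (X ∪ C)) ∩ ((X ∪ D) ∖ (C ∩ D)).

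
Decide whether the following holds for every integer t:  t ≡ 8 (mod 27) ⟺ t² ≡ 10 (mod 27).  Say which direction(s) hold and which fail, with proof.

Not equivalent: only (⇒) holds.

(⇒) Suppose t ≡ 8 (mod 27). Write t = 27j + 8. Then (27j + 8)² = 729j² + 432j + 64 = 27(27j² + 16j + 2) + 10, so t² ≡ 10 (mod 27).

(⇐) This fails: take t = 19. Then 19² = 361 ≡ 10 (mod 27), yet 19 ≡ 19 (mod 27), not 8.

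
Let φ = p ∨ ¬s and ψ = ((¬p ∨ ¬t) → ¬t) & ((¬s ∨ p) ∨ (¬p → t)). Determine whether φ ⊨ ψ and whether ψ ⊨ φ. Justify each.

Converse. Assume the antecedent. If p is true, p ∨ ¬s reduces to true regardless of the other variables. If p is false, the antecedent forces (p = F, t = F, s = F), and p ∨ ¬s holds there. Either way p ∨ ¬s holds.

Forward direction. This fails. Under p = F, t = T, s = F, the left side is true but the right side is false.

Only the converse holds.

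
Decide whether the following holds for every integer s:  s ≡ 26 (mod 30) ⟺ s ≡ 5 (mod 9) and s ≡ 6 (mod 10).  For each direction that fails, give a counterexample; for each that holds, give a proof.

Only the converse holds.

Forward direction. This fails: s = 56 gives 56 ≡ 26 (mod 30) but 56 ≡ 2 (mod 9), so the conjunction on the right does not hold.

Converse. If s ≡ 5 (mod 9) and s ≡ 6 (mod 10), then by the Chinese remainder theorem s ≡ 86 (mod 90). Since 86 ≡ 26 (mod 30) and 30 ∣ 90, we get s ≡ 26 (mod 30).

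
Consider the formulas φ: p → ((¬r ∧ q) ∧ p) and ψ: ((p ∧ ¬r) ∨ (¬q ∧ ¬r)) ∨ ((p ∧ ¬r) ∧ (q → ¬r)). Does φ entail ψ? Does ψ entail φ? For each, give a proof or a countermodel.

Forward direction. This fails. Under p = F, r = T, q = F, the left side is true but the right side is false.

Converse. This fails. Under p = T, r = F, q = F, the left side is false but the right side is true.

Neither direction holds.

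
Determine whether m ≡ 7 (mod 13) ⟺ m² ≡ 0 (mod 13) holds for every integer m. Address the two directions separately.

(⇒) This fails: take m = 7. Then 7 ≡ 7 (mod 13), but 7² = 49 ≡ 10 (mod 13), not 0.

(⇐) This fails: take m = 0. Then 0² = 0 ≡ 0 (mod 13), yet 0 ≡ 0 (mod 13), not 7.

(⇒) fails and (⇐) fails.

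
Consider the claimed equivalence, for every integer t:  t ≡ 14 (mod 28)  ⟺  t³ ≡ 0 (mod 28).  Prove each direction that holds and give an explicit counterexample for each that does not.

(←) This fails: take t = 0. Then 0³ = 0 ≡ 0 (mod 28), yet 0 ≡ 0 (mod 28), not 14.

(→) Suppose t ≡ 14 (mod 28). Write t = 28j + 14. Then (28j + 14)³ = 21952j³ + 32928j² + 16464j + 2744 = 28(784j³ + 1176j² + 588j + 98) + 0, so t³ ≡ 0 (mod 28).

Only the forward direction holds.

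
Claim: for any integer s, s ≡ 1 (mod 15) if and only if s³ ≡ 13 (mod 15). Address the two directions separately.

(⇒) This fails: take s = 1. Then 1 ≡ 1 (mod 15), but 1³ = 1 ≡ 1 (mod 15), not 13.

(⇐) This fails: take s = 7. Then 7³ = 343 ≡ 13 (mod 15), yet 7 ≡ 7 (mod 15), not 1.

Neither implication holds.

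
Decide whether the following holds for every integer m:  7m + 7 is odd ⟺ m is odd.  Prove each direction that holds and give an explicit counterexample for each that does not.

Neither direction holds.

Forward direction. This fails: m = 6 gives 7m + 7 = 49, which is odd, but 6 is even, not odd.

Converse. This also fails: m = 1 is odd, but 7m + 7 = 14 is even, not odd.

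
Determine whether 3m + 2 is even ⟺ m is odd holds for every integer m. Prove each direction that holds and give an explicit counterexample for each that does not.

(⇒) This fails: m = 4 gives 3m + 2 = 14, which is even, but 4 is even, not odd.

(⇐) This also fails: m = 5 is odd, but 3m + 2 = 17 is odd, not even.

(⇒) fails and (⇐) fails.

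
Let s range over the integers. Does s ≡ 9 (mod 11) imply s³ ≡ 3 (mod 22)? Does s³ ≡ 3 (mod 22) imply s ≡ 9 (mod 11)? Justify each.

(→) This fails: take s = 20. Then 20 ≡ 9 (mod 11), but 20³ = 8000 ≡ 14 (mod 22), not 3.

(←) Conversely, the residues r modulo 22 with r³ ≡ 3 (mod 22) are exactly {9}, and each is ≡ 9 (mod 11).

The forward direction fails; the converse holds.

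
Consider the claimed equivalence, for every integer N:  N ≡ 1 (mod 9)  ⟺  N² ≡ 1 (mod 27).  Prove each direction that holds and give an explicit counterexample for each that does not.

Forward direction. This fails: take N = 10. Then 10 ≡ 1 (mod 9), but 10² = 100 ≡ 19 (mod 27), not 1.

Converse. This fails: take N = 26. Then 26² = 676 ≡ 1 (mod 27), yet 26 ≡ 8 (mod 9), not 1.

Neither implication holds.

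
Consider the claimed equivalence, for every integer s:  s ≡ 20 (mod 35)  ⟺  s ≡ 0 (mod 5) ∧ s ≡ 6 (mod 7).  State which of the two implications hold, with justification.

[⇒] Suppose s ≡ 20 (mod 35); write s = 35j + 20. Since 5 ∣ 35, reducing mod 5 gives s ≡ 20 ≡ 0 (mod 5); since 7 ∣ 35, reducing mod 7 gives s ≡ 20 ≡ 6 (mod 7).

[⇐] Conversely, if s ≡ 0 (mod 5) and s ≡ 6 (mod 7), then by the Chinese remainder theorem s ≡ 20 (mod 35). This is exactly s ≡ 20 (mod 35).

Both implications hold.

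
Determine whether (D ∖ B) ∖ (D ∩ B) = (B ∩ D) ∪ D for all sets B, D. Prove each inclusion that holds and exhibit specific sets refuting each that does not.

The sets are not equal: only the forward inclusion holds.

(⟸) This inclusion fails. Take B = {1}, D = {1}; then 1 ∈ (B ∩ D) ∪ D but 1 ∉ (D ∖ B) ∖ (D ∩ B).

(⟹) Let x ∈ (D ∖ B) ∖ (D ∩ B). Then x ∈ D and x ∉ B, from which x ∈ (B ∩ D) ∪ D.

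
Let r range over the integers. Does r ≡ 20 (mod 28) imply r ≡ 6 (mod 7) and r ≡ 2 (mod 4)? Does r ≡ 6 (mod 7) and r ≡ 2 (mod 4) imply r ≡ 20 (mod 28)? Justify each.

Neither implication holds.

(⇒) This fails: r = 20 gives 20 ≡ 20 (mod 28) but 20 ≡ 0 (mod 4), so the conjunction on the right does not hold.

(⇐) This fails: r = 6 satisfies both congruences on the right (6 ≡ 6 mod 7 and 6 ≡ 2 mod 4) yet 6 ≡ 6 (mod 28), not 20.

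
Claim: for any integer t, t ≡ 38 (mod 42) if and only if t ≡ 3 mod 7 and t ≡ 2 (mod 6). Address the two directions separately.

The biconditional holds.

(⇒) Suppose t ≡ 38 (mod 42); write t = 42j + 38. Since 7 ∣ 42, reducing mod 7 gives t ≡ 38 ≡ 3 (mod 7); since 6 ∣ 42, reducing mod 6 gives t ≡ 38 ≡ 2 (mod 6).

(⇐) Conversely, if t ≡ 3 (mod 7) and t ≡ 2 (mod 6), then by the Chinese remainder theorem t ≡ 38 (mod 42). This is exactly t ≡ 38 (mod 42).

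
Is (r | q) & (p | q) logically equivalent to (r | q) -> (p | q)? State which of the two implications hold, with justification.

Not equivalent: only (⇒) holds.

Forward direction. Assume the antecedent. If q is true, (r | q) -> (p | q) reduces to true regardless of the other variables. If q is false, the antecedent forces (q = F, p = T, r = T), and (r | q) -> (p | q) holds there. Either way (r | q) -> (p | q) holds.

Converse. This fails. Under q = F, p = F, r = F, the left side is false but the right side is true.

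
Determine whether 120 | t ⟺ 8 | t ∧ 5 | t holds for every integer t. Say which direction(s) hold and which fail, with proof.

[⇒] If 120 ∣ t, write t = 120q. Since 120 = 15·8, t = 8·(15q), so 8 ∣ t; and since 120 = 24·5, t = 5·(24q), so 5 ∣ t.

[⇐] This fails: take t = 40. Both 8 ∣ 40 and 5 ∣ 40, yet 40 is not a multiple of 120 (since 40 = 0·120 + 40), so 120 ∤ 40.

Only the forward implication holds.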